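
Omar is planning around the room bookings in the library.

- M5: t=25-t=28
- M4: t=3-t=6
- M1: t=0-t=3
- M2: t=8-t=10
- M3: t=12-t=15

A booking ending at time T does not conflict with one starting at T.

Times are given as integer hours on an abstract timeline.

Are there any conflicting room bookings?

No

Sorted by start: M1, M4, M2, M3, M5.
M4 starts exactly when M1 ends (back-to-back, no overlap); M1 is clear from here.
M2 starts after M4 ends; M4 is clear from here.
M3 starts after M2 ends; M2 is clear from here.
M5 starts after M3 ends.
Every pair is clear; the schedule has no overlaps.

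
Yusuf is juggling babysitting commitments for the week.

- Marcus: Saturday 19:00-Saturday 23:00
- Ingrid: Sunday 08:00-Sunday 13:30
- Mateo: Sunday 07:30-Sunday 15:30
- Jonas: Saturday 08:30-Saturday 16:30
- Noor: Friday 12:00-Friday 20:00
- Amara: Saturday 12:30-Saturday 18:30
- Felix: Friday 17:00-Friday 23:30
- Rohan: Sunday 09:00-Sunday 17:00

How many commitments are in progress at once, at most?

3

Sort all start/end points and keep a running count:
Friday 12:00 start Noor → 1
Friday 17:00 start Felix → 2
Friday 20:00 end Noor → 1
Friday 23:30 end Felix → 0
Saturday 08:30 start Jonas → 1
Saturday 12:30 start Amara → 2
Saturday 16:30 end Jonas → 1
Saturday 18:30 end Amara → 0
Saturday 19:00 start Marcus → 1
Saturday 23:00 end Marcus → 0
Sunday 07:30 start Mateo → 1
Sunday 08:00 start Ingrid → 2
Sunday 09:00 start Rohan → 3
Sunday 13:30 end Ingrid → 2
Sunday 15:30 end Mateo → 1
Sunday 17:00 end Rohan → 0
Peak is 3, at Sunday 09:00 (Ingrid, Mateo, Rohan).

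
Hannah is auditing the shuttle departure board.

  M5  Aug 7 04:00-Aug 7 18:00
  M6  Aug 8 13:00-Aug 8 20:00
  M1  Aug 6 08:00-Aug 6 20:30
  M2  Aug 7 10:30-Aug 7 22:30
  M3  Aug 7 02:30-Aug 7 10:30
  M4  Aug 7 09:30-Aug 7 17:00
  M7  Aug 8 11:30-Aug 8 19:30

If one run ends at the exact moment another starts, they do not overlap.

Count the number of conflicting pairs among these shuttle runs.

6

Sorted by start: M1, M3, M5, M4, M2, M7, M6.
M3 starts after M1 ends — done with M1.
M5 starts before M3 ends → M3 and M5 overlap.
M4 starts before M3 ends → M3 and M4 overlap.
M2 starts exactly when M3 ends (back-to-back, no overlap) — done with M3.
M4 starts before M5 ends → M5 and M4 overlap.
M2 starts before M5 ends → M5 and M2 overlap.
M7 starts after M5 ends — done with M5.
M2 starts before M4 ends → M4 and M2 overlap.
M7 starts after M4 ends — done with M4.
M7 starts after M2 ends — done with M2.
M6 starts before M7 ends → M7 and M6 overlap.
Overlapping pairs: M2 & M4, M2 & M5, M3 & M4, M3 & M5, M4 & M5, M6 & M7 — 6 in total.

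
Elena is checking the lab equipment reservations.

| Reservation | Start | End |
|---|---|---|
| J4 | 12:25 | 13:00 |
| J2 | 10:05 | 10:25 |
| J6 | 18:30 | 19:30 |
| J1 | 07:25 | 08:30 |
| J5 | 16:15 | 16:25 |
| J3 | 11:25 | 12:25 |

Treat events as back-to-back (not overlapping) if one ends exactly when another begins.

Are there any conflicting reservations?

No

Sorted by start: J1, J2, J3, J4, J5, J6.
J2 starts after J1 ends, so nothing later overlaps J1 either.
J3 starts after J2 ends, so nothing later overlaps J2 either.
J4 starts exactly when J3 ends (back-to-back, no overlap), so nothing later overlaps J3 either.
J5 starts after J4 ends, so nothing later overlaps J4 either.
J6 starts after J5 ends.
Every pair is clear; the schedule has no overlaps.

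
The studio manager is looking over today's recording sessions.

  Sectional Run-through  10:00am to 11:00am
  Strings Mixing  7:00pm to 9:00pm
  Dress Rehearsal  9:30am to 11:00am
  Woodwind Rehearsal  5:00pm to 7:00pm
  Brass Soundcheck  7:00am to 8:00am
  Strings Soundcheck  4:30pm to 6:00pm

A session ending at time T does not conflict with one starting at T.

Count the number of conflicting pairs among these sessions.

Two intervals overlap when each starts before the other ends.
Sorted by start: Brass Soundcheck, Dress Rehearsal, Sectional Run-through, Strings Soundcheck, Woodwind Rehearsal, Strings Mixing.
Dress Rehearsal starts after Brass Soundcheck ends — done with Brass Soundcheck.
Sectional Run-through starts before Dress Rehearsal ends → Dress Rehearsal and Sectional Run-through overlap.
Strings Soundcheck starts after Dress Rehearsal ends — done with Dress Rehearsal.
Strings Soundcheck starts after Sectional Run-through ends — done with Sectional Run-through.
Woodwind Rehearsal starts before Strings Soundcheck ends → Strings Soundcheck and Woodwind Rehearsal overlap.
Strings Mixing starts after Strings Soundcheck ends.
Strings Mixing starts exactly when Woodwind Rehearsal ends (back-to-back, no overlap).
Overlapping pairs: Dress Rehearsal & Sectional Run-through, Strings Soundcheck & Woodwind Rehearsal — 2 in total.

2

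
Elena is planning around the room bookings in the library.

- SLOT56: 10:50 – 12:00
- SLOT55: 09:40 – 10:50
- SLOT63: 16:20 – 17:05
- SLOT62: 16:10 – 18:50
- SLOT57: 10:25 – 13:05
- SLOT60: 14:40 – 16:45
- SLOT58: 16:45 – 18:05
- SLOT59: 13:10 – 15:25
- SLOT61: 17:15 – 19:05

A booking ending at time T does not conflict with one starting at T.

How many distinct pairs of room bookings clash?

10

Sorted by start: SLOT55, SLOT57, SLOT56, SLOT59, SLOT60, SLOT62, SLOT63, SLOT58, SLOT61.
SLOT57 starts before SLOT55 ends → SLOT55 and SLOT57 overlap.
SLOT56 starts exactly when SLOT55 ends (back-to-back, no overlap); SLOT55 is clear from here.
SLOT56 starts before SLOT57 ends → SLOT57 and SLOT56 overlap.
SLOT59 starts after SLOT57 ends; SLOT57 is clear from here.
SLOT59 starts after SLOT56 ends; SLOT56 is clear from here.
SLOT60 starts before SLOT59 ends → SLOT59 and SLOT60 overlap.
SLOT62 starts after SLOT59 ends; SLOT59 is clear from here.
SLOT62 starts before SLOT60 ends → SLOT60 and SLOT62 overlap.
SLOT63 starts before SLOT60 ends → SLOT60 and SLOT63 overlap.
SLOT58 starts exactly when SLOT60 ends (back-to-back, no overlap); SLOT60 is clear from here.
SLOT63 starts before SLOT62 ends → SLOT62 and SLOT63 overlap.
SLOT58 starts before SLOT62 ends → SLOT62 and SLOT58 overlap.
SLOT61 starts before SLOT62 ends → SLOT62 and SLOT61 overlap.
SLOT58 starts before SLOT63 ends → SLOT63 and SLOT58 overlap.
SLOT61 starts after SLOT63 ends.
SLOT61 starts before SLOT58 ends → SLOT58 and SLOT61 overlap.
Overlapping pairs: SLOT55 & SLOT57, SLOT56 & SLOT57, SLOT58 & SLOT61, SLOT58 & SLOT62, SLOT58 & SLOT63, SLOT59 & SLOT60, SLOT60 & SLOT62, SLOT60 & SLOT63, SLOT61 & SLOT62, SLOT62 & SLOT63 — 10 in total.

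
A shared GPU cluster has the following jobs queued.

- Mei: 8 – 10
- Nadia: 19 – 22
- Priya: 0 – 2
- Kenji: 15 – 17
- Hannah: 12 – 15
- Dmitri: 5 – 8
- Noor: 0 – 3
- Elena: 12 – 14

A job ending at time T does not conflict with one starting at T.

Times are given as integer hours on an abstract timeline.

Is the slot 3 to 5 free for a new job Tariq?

Noor: ends 3 at or before Tariq starts 3 → clear.
Priya: ends 2 at or before Tariq starts 3 → clear.
Dmitri: starts 5 at or after Tariq ends 5 → clear.
Mei: starts 8 at or after Tariq ends 5 → clear.
Elena: starts 12 at or after Tariq ends 5 → clear.
Hannah: starts 12 at or after Tariq ends 5 → clear.
Kenji: starts 15 at or after Tariq ends 5 → clear.
Nadia: starts 19 at or after Tariq ends 5 → clear.

Yes — the slot is free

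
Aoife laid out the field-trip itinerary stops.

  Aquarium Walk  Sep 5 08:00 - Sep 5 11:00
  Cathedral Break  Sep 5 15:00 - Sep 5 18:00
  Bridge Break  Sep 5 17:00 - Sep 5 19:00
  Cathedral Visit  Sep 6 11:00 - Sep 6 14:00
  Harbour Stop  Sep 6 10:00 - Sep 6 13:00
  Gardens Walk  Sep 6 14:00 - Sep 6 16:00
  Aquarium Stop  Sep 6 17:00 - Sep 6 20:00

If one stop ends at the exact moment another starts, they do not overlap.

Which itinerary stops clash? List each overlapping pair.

Bridge Break & Cathedral Break, Cathedral Visit & Harbour Stop

Sorted by start: Aquarium Walk, Cathedral Break, Bridge Break, Harbour Stop, Cathedral Visit, Gardens Walk, Aquarium Stop.
Cathedral Break starts after Aquarium Walk ends, so nothing later overlaps Aquarium Walk either.
Bridge Break starts before Cathedral Break ends → Cathedral Break and Bridge Break overlap.
Harbour Stop starts after Cathedral Break ends, so nothing later overlaps Cathedral Break either.
Harbour Stop starts after Bridge Break ends, so nothing later overlaps Bridge Break either.
Cathedral Visit starts before Harbour Stop ends → Harbour Stop and Cathedral Visit overlap.
Gardens Walk starts after Harbour Stop ends, so nothing later overlaps Harbour Stop either.
Gardens Walk starts exactly when Cathedral Visit ends (back-to-back, no overlap), so nothing later overlaps Cathedral Visit either.
Aquarium Stop starts after Gardens Walk ends.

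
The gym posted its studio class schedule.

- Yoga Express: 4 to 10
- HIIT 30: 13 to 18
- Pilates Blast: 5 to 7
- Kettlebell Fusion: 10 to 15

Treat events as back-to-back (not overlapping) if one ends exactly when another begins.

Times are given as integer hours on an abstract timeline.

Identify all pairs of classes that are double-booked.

Sorted by start: Yoga Express, Pilates Blast, Kettlebell Fusion, HIIT 30.
Pilates Blast starts before Yoga Express ends → Yoga Express and Pilates Blast overlap.
Kettlebell Fusion starts exactly when Yoga Express ends (back-to-back, no overlap) — done with Yoga Express.
Kettlebell Fusion starts after Pilates Blast ends — done with Pilates Blast.
HIIT 30 starts before Kettlebell Fusion ends → Kettlebell Fusion and HIIT 30 overlap.

HIIT 30 & Kettlebell Fusion, Pilates Blast & Yoga Express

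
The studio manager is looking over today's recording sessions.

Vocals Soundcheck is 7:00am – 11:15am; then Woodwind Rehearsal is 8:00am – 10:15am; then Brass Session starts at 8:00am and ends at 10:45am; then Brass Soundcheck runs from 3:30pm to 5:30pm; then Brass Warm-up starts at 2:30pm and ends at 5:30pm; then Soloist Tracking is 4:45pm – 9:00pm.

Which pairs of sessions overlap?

Sorted by start: Vocals Soundcheck, Woodwind Rehearsal, Brass Session, Brass Warm-up, Brass Soundcheck, Soloist Tracking.
Woodwind Rehearsal starts before Vocals Soundcheck ends → Vocals Soundcheck and Woodwind Rehearsal overlap.
Brass Session starts before Vocals Soundcheck ends → Vocals Soundcheck and Brass Session overlap.
Brass Warm-up starts after Vocals Soundcheck ends, so Vocals Soundcheck has no further overlaps.
Brass Session starts before Woodwind Rehearsal ends → Woodwind Rehearsal and Brass Session overlap.
Brass Warm-up starts after Woodwind Rehearsal ends, so Woodwind Rehearsal has no further overlaps.
Brass Warm-up starts after Brass Session ends, so Brass Session has no further overlaps.
Brass Soundcheck starts before Brass Warm-up ends → Brass Warm-up and Brass Soundcheck overlap.
Soloist Tracking starts before Brass Warm-up ends → Brass Warm-up and Soloist Tracking overlap.
Soloist Tracking starts before Brass Soundcheck ends → Brass Soundcheck and Soloist Tracking overlap.

Brass Session & Vocals Soundcheck, Brass Session & Woodwind Rehearsal, Brass Soundcheck & Brass Warm-up, Brass Soundcheck & Soloist Tracking, Brass Warm-up & Soloist Tracking, Vocals Soundcheck & Woodwind Rehearsal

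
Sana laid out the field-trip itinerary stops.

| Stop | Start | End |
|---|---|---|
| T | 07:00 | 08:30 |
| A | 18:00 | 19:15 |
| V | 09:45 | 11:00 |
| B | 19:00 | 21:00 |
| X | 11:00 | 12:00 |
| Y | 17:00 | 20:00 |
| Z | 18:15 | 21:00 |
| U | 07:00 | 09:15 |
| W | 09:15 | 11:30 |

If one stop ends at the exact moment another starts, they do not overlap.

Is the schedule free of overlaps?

No

Sorted by start: T, U, W, V, X, Y, A, Z, B.
U starts before T ends → T and U overlap.
That's a conflict, so the schedule is not conflict-free.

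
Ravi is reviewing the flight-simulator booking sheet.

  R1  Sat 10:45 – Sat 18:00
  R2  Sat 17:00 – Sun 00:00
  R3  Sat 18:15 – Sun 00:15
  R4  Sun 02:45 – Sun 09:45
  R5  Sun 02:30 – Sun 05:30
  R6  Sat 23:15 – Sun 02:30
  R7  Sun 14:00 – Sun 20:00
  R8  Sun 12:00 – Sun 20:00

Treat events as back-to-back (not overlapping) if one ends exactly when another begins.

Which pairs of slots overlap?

Sorted by start: R1, R2, R3, R6, R5, R4, R8, R7.
R2 starts before R1 ends → R1 and R2 overlap.
R3 starts after R1 ends, so nothing later overlaps R1 either.
R3 starts before R2 ends → R2 and R3 overlap.
R6 starts before R2 ends → R2 and R6 overlap.
R5 starts after R2 ends, so nothing later overlaps R2 either.
R6 starts before R3 ends → R3 and R6 overlap.
R5 starts after R3 ends, so nothing later overlaps R3 either.
R5 starts exactly when R6 ends (back-to-back, no overlap), so nothing later overlaps R6 either.
R4 starts before R5 ends → R5 and R4 overlap.
R8 starts after R5 ends, so nothing later overlaps R5 either.
R8 starts after R4 ends, so nothing later overlaps R4 either.
R7 starts before R8 ends → R8 and R7 overlap.

R1 & R2, R2 & R3, R2 & R6, R3 & R6, R4 & R5, R7 & R8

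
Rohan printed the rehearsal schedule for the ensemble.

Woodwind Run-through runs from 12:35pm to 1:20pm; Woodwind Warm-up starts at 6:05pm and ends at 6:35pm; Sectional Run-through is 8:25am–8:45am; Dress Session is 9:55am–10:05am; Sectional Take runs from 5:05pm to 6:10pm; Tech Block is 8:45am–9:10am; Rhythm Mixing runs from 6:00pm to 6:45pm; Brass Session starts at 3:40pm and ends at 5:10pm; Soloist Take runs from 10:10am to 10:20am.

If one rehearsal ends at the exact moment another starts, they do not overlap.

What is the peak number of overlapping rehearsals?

3

Walk through starts and ends in time order (an end at T is processed before a start at T):
8:25am start Sectional Run-through → 1
8:45am end Sectional Run-through → 0
8:45am start Tech Block → 1
9:10am end Tech Block → 0
9:55am start Dress Session → 1
10:05am end Dress Session → 0
10:10am start Soloist Take → 1
10:20am end Soloist Take → 0
12:35pm start Woodwind Run-through → 1
1:20pm end Woodwind Run-through → 0
3:40pm start Brass Session → 1
5:05pm start Sectional Take → 2
5:10pm end Brass Session → 1
6:00pm start Rhythm Mixing → 2
6:05pm start Woodwind Warm-up → 3
6:10pm end Sectional Take → 2
6:35pm end Woodwind Warm-up → 1
6:45pm end Rhythm Mixing → 0
Peak is 3, at 6:05pm (Rhythm Mixing, Sectional Take, Woodwind Warm-up).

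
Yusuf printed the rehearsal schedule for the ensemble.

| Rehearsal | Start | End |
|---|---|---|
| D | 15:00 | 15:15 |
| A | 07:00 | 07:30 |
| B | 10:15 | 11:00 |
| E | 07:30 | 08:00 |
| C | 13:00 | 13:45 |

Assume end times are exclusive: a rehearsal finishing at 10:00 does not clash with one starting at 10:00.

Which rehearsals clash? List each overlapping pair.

no conflicts

Check each pair: they overlap iff neither finishes before the other starts.
Sorted by start: A, E, B, C, D.
E starts exactly when A ends (back-to-back, no overlap) — done with A.
B starts after E ends — done with E.
C starts after B ends — done with B.
D starts after C ends.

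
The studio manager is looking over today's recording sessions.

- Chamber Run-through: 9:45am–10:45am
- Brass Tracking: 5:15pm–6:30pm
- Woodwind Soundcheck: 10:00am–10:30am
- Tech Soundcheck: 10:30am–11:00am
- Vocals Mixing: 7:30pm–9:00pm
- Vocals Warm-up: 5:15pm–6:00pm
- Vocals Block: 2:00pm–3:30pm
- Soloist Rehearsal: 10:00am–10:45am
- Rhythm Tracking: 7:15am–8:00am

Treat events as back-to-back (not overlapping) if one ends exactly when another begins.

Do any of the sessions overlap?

Sorted by start: Rhythm Tracking, Chamber Run-through, Soloist Rehearsal, Woodwind Soundcheck, Tech Soundcheck, Vocals Block, Vocals Warm-up, Brass Tracking, Vocals Mixing.
Chamber Run-through starts after Rhythm Tracking ends, so Rhythm Tracking has no further overlaps.
Soloist Rehearsal starts before Chamber Run-through ends → Chamber Run-through and Soloist Rehearsal overlap.
That's a conflict, so the schedule is not conflict-free.

Yes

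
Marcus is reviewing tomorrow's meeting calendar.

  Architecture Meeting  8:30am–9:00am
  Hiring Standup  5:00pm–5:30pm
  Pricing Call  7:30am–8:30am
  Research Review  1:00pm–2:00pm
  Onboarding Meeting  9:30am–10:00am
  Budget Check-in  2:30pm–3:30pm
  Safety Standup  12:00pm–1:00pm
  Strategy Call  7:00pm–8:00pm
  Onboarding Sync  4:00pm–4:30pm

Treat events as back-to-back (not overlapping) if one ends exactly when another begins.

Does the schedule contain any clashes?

Sorted by start: Pricing Call, Architecture Meeting, Onboarding Meeting, Safety Standup, Research Review, Budget Check-in, Onboarding Sync, Hiring Standup, Strategy Call.
Architecture Meeting starts exactly when Pricing Call ends (back-to-back, no overlap), so Pricing Call has no further overlaps.
Onboarding Meeting starts after Architecture Meeting ends, so Architecture Meeting has no further overlaps.
Safety Standup starts after Onboarding Meeting ends, so Onboarding Meeting has no further overlaps.
Research Review starts exactly when Safety Standup ends (back-to-back, no overlap), so Safety Standup has no further overlaps.
Budget Check-in starts after Research Review ends, so Research Review has no further overlaps.
Onboarding Sync starts after Budget Check-in ends, so Budget Check-in has no further overlaps.
Hiring Standup starts after Onboarding Sync ends, so Onboarding Sync has no further overlaps.
Strategy Call starts after Hiring Standup ends.
Every pair is clear; the schedule has no overlaps.

No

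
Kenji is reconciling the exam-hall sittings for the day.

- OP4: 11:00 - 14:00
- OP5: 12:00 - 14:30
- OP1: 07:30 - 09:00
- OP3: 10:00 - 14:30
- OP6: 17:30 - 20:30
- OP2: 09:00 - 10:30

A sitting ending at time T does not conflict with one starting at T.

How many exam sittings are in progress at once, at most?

3

Sweep the timeline, counting +1 at each start and −1 at each end (ends before starts at a tie):
07:30 start OP1 → 1
09:00 end OP1 → 0
09:00 start OP2 → 1
10:00 start OP3 → 2
10:30 end OP2 → 1
11:00 start OP4 → 2
12:00 start OP5 → 3
14:00 end OP4 → 2
14:30 end OP3 → 1
14:30 end OP5 → 0
17:30 start OP6 → 1
20:30 end OP6 → 0
Peak is 3, at 12:00 (OP3, OP4, OP5).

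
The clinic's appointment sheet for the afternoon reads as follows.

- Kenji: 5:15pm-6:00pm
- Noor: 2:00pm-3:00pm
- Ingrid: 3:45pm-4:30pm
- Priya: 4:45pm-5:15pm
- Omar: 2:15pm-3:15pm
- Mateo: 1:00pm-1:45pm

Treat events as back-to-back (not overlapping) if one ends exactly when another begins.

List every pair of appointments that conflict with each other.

Check each pair: they overlap iff neither finishes before the other starts.
Sorted by start: Mateo, Noor, Omar, Ingrid, Priya, Kenji.
Noor starts after Mateo ends, so Mateo has no further overlaps.
Omar starts before Noor ends → Noor and Omar overlap.
Ingrid starts after Noor ends, so Noor has no further overlaps.
Ingrid starts after Omar ends, so Omar has no further overlaps.
Priya starts after Ingrid ends, so Ingrid has no further overlaps.
Kenji starts exactly when Priya ends (back-to-back, no overlap).

Noor & Omar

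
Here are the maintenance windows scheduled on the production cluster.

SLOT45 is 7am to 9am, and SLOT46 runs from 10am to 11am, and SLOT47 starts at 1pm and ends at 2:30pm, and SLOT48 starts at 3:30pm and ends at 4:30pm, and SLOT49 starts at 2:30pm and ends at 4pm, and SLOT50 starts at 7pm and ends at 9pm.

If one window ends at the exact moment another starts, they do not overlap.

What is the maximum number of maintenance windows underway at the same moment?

Walk through starts and ends in time order (an end at T is processed before a start at T):
7am start SLOT45 → 1
9am end SLOT45 → 0
10am start SLOT46 → 1
11am end SLOT46 → 0
1pm start SLOT47 → 1
2:30pm end SLOT47 → 0
2:30pm start SLOT49 → 1
3:30pm start SLOT48 → 2
4pm end SLOT49 → 1
4:30pm end SLOT48 → 0
7pm start SLOT50 → 1
9pm end SLOT50 → 0
Peak is 2, at 3:30pm (SLOT48, SLOT49).

2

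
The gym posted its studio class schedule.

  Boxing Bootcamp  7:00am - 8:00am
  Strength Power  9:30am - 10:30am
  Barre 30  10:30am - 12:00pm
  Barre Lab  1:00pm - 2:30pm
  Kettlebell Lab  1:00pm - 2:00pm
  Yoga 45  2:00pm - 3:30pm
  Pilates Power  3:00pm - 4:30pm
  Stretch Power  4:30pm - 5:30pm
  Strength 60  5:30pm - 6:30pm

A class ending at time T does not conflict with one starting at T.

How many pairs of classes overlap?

3

Check each pair: they overlap iff neither finishes before the other starts.
Sorted by start: Boxing Bootcamp, Strength Power, Barre 30, Barre Lab, Kettlebell Lab, Yoga 45, Pilates Power, Stretch Power, Strength 60.
Strength Power starts after Boxing Bootcamp ends, so nothing later overlaps Boxing Bootcamp either.
Barre 30 starts exactly when Strength Power ends (back-to-back, no overlap), so nothing later overlaps Strength Power either.
Barre Lab starts after Barre 30 ends, so nothing later overlaps Barre 30 either.
Kettlebell Lab starts before Barre Lab ends → Barre Lab and Kettlebell Lab overlap.
Yoga 45 starts before Barre Lab ends → Barre Lab and Yoga 45 overlap.
Pilates Power starts after Barre Lab ends, so nothing later overlaps Barre Lab either.
Yoga 45 starts exactly when Kettlebell Lab ends (back-to-back, no overlap), so nothing later overlaps Kettlebell Lab either.
Pilates Power starts before Yoga 45 ends → Yoga 45 and Pilates Power overlap.
Stretch Power starts after Yoga 45 ends, so nothing later overlaps Yoga 45 either.
Stretch Power starts exactly when Pilates Power ends (back-to-back, no overlap), so nothing later overlaps Pilates Power either.
Strength 60 starts exactly when Stretch Power ends (back-to-back, no overlap).
Overlapping pairs: Barre Lab & Kettlebell Lab, Barre Lab & Yoga 45, Pilates Power & Yoga 45 — 3 in total.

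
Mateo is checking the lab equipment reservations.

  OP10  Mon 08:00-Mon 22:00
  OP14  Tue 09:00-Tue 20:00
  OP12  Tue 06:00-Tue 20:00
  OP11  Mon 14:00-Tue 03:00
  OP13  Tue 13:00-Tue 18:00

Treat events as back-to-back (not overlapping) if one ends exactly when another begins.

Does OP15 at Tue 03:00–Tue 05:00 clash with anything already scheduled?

OP10: ends Mon 22:00 at or before OP15 starts Tue 03:00 → clear.
OP11: ends Tue 03:00 at or before OP15 starts Tue 03:00 → clear.
OP12: starts Tue 06:00 at or after OP15 ends Tue 05:00 → clear.
OP14: starts Tue 09:00 at or after OP15 ends Tue 05:00 → clear.
OP13: starts Tue 13:00 at or after OP15 ends Tue 05:00 → clear.

No — it doesn't clash with anything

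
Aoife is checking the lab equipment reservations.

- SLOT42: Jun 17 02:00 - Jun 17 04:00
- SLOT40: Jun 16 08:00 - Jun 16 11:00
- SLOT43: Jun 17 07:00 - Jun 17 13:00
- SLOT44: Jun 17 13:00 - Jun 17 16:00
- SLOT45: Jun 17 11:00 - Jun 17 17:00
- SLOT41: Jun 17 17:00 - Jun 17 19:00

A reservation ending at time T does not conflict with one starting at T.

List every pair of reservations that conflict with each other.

Sorted by start: SLOT40, SLOT42, SLOT43, SLOT45, SLOT44, SLOT41.
SLOT42 starts after SLOT40 ends, so nothing later overlaps SLOT40 either.
SLOT43 starts after SLOT42 ends, so nothing later overlaps SLOT42 either.
SLOT45 starts before SLOT43 ends → SLOT43 and SLOT45 overlap.
SLOT44 starts exactly when SLOT43 ends (back-to-back, no overlap), so nothing later overlaps SLOT43 either.
SLOT44 starts before SLOT45 ends → SLOT45 and SLOT44 overlap.
SLOT41 starts exactly when SLOT45 ends (back-to-back, no overlap).
SLOT41 starts after SLOT44 ends.

SLOT43 & SLOT45, SLOT44 & SLOT45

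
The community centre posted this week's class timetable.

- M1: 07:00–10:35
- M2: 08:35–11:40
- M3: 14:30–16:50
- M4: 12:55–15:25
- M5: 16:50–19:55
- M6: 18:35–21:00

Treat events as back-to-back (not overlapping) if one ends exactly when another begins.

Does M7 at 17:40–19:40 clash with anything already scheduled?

M1: ends 10:35 at or before M7 starts 17:40 → clear.
M2: ends 11:40 at or before M7 starts 17:40 → clear.
M4: ends 15:25 at or before M7 starts 17:40 → clear.
M3: ends 16:50 at or before M7 starts 17:40 → clear.
M5: starts 16:50 before M7 ends 19:40, and ends 19:55 after M7 starts 17:40 → overlap.
M6: starts 18:35 before M7 ends 19:40, and ends 21:00 after M7 starts 17:40 → overlap.
M7 overlaps M5, M6.

Yes — it overlaps M5, M6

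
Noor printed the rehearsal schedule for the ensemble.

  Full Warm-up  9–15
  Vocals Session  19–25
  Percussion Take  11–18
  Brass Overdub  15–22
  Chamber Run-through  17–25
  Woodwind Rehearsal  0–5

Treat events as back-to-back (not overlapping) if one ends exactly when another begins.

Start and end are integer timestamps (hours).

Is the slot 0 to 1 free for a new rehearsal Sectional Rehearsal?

No — it overlaps Woodwind Rehearsal

Woodwind Rehearsal: starts 0 before Sectional Rehearsal ends 1, and ends 5 after Sectional Rehearsal starts 0 → overlap.
Full Warm-up: starts 9 at or after Sectional Rehearsal ends 1 → clear.
Percussion Take: starts 11 at or after Sectional Rehearsal ends 1 → clear.
Brass Overdub: starts 15 at or after Sectional Rehearsal ends 1 → clear.
Chamber Run-through: starts 17 at or after Sectional Rehearsal ends 1 → clear.
Vocals Session: starts 19 at or after Sectional Rehearsal ends 1 → clear.
Sectional Rehearsal overlaps Woodwind Rehearsal.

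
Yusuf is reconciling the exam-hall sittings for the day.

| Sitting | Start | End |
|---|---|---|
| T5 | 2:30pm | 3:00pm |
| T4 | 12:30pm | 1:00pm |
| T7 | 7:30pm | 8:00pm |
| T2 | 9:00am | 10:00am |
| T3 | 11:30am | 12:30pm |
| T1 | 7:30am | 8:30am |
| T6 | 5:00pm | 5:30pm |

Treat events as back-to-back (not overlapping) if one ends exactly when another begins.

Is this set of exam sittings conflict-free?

Sorted by start: T1, T2, T3, T4, T5, T6, T7.
T2 starts after T1 ends — done with T1.
T3 starts after T2 ends — done with T2.
T4 starts exactly when T3 ends (back-to-back, no overlap) — done with T3.
T5 starts after T4 ends — done with T4.
T6 starts after T5 ends — done with T5.
T7 starts after T6 ends.
Every pair is clear; the schedule has no overlaps.

Yes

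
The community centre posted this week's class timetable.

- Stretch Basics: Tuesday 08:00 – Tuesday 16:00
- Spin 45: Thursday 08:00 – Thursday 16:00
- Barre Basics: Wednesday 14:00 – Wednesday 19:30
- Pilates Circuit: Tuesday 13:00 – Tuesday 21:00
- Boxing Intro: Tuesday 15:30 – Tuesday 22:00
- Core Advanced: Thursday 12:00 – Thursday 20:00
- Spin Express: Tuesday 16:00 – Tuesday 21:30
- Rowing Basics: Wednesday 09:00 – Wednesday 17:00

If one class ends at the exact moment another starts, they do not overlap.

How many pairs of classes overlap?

Two intervals overlap when each starts before the other ends.
Sorted by start: Stretch Basics, Pilates Circuit, Boxing Intro, Spin Express, Rowing Basics, Barre Basics, Spin 45, Core Advanced.
Pilates Circuit starts before Stretch Basics ends → Stretch Basics and Pilates Circuit overlap.
Boxing Intro starts before Stretch Basics ends → Stretch Basics and Boxing Intro overlap.
Spin Express starts exactly when Stretch Basics ends (back-to-back, no overlap) — done with Stretch Basics.
Boxing Intro starts before Pilates Circuit ends → Pilates Circuit and Boxing Intro overlap.
Spin Express starts before Pilates Circuit ends → Pilates Circuit and Spin Express overlap.
Rowing Basics starts after Pilates Circuit ends — done with Pilates Circuit.
Spin Express starts before Boxing Intro ends → Boxing Intro and Spin Express overlap.
Rowing Basics starts after Boxing Intro ends — done with Boxing Intro.
Rowing Basics starts after Spin Express ends — done with Spin Express.
Barre Basics starts before Rowing Basics ends → Rowing Basics and Barre Basics overlap.
Spin 45 starts after Rowing Basics ends — done with Rowing Basics.
Spin 45 starts after Barre Basics ends — done with Barre Basics.
Core Advanced starts before Spin 45 ends → Spin 45 and Core Advanced overlap.
Overlapping pairs: Barre Basics & Rowing Basics, Boxing Intro & Pilates Circuit, Boxing Intro & Spin Express, Boxing Intro & Stretch Basics, Core Advanced & Spin 45, Pilates Circuit & Spin Express, Pilates Circuit & Stretch Basics — 7 in total.

7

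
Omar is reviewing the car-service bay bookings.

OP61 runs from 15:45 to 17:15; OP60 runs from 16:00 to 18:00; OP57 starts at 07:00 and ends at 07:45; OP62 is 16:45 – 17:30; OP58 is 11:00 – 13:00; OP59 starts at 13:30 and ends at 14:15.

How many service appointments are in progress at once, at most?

3

Sort all start/end points and keep a running count:
07:00 start OP57 → 1
07:45 end OP57 → 0
11:00 start OP58 → 1
13:00 end OP58 → 0
13:30 start OP59 → 1
14:15 end OP59 → 0
15:45 start OP61 → 1
16:00 start OP60 → 2
16:45 start OP62 → 3
17:15 end OP61 → 2
17:30 end OP62 → 1
18:00 end OP60 → 0
Peak is 3, at 16:45 (OP60, OP61, OP62).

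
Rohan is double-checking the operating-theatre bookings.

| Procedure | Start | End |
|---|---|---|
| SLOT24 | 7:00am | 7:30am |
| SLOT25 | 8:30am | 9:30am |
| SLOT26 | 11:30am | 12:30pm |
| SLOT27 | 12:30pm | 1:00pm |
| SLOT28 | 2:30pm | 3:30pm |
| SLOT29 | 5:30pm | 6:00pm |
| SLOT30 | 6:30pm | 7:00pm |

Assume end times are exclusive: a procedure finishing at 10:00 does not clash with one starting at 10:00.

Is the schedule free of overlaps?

Yes

Check each pair: they overlap iff neither finishes before the other starts.
Sorted by start: SLOT24, SLOT25, SLOT26, SLOT27, SLOT28, SLOT29, SLOT30.
SLOT25 starts after SLOT24 ends, so SLOT24 has no further overlaps.
SLOT26 starts after SLOT25 ends, so SLOT25 has no further overlaps.
SLOT27 starts exactly when SLOT26 ends (back-to-back, no overlap), so SLOT26 has no further overlaps.
SLOT28 starts after SLOT27 ends, so SLOT27 has no further overlaps.
SLOT29 starts after SLOT28 ends, so SLOT28 has no further overlaps.
SLOT30 starts after SLOT29 ends.
Every pair is clear; the schedule has no overlaps.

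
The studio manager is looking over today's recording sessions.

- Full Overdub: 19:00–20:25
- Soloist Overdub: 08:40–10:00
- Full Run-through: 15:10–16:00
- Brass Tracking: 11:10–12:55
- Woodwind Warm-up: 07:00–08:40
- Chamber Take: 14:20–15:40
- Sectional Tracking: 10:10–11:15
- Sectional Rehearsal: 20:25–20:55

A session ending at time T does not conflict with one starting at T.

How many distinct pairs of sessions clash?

Two intervals overlap when each starts before the other ends.
Sorted by start: Woodwind Warm-up, Soloist Overdub, Sectional Tracking, Brass Tracking, Chamber Take, Full Run-through, Full Overdub, Sectional Rehearsal.
Soloist Overdub starts exactly when Woodwind Warm-up ends (back-to-back, no overlap) — done with Woodwind Warm-up.
Sectional Tracking starts after Soloist Overdub ends — done with Soloist Overdub.
Brass Tracking starts before Sectional Tracking ends → Sectional Tracking and Brass Tracking overlap.
Chamber Take starts after Sectional Tracking ends — done with Sectional Tracking.
Chamber Take starts after Brass Tracking ends — done with Brass Tracking.
Full Run-through starts before Chamber Take ends → Chamber Take and Full Run-through overlap.
Full Overdub starts after Chamber Take ends — done with Chamber Take.
Full Overdub starts after Full Run-through ends — done with Full Run-through.
Sectional Rehearsal starts exactly when Full Overdub ends (back-to-back, no overlap).
Overlapping pairs: Brass Tracking & Sectional Tracking, Chamber Take & Full Run-through — 2 in total.

2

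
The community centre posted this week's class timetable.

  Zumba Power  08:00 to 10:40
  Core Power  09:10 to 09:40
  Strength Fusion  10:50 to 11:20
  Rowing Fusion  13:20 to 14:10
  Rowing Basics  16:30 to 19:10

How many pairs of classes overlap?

1

Sorted by start: Zumba Power, Core Power, Strength Fusion, Rowing Fusion, Rowing Basics.
Core Power starts before Zumba Power ends → Zumba Power and Core Power overlap.
Strength Fusion starts after Zumba Power ends; Zumba Power is clear from here.
Strength Fusion starts after Core Power ends; Core Power is clear from here.
Rowing Fusion starts after Strength Fusion ends; Strength Fusion is clear from here.
Rowing Basics starts after Rowing Fusion ends.
Overlapping pairs: Core Power & Zumba Power — 1 in total.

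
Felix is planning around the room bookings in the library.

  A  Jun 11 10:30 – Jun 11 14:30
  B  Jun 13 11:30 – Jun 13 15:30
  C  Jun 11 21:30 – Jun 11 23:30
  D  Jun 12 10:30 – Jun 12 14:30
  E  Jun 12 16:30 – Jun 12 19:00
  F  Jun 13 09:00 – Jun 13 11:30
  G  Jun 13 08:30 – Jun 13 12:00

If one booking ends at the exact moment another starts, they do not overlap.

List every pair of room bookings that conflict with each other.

B & G, F & G

Two intervals overlap when each starts before the other ends.
Sorted by start: A, C, D, E, G, F, B.
C starts after A ends, so A has no further overlaps.
D starts after C ends, so C has no further overlaps.
E starts after D ends, so D has no further overlaps.
G starts after E ends, so E has no further overlaps.
F starts before G ends → G and F overlap.
B starts before G ends → G and B overlap.
B starts exactly when F ends (back-to-back, no overlap).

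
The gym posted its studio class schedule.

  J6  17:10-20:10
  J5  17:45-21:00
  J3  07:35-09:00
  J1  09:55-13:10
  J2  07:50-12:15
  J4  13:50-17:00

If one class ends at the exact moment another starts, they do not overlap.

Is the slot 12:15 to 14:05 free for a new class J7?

J3: ends 09:00 at or before J7 starts 12:15 → clear.
J2: ends 12:15 at or before J7 starts 12:15 → clear.
J1: starts 09:55 before J7 ends 14:05, and ends 13:10 after J7 starts 12:15 → overlap.
J4: starts 13:50 before J7 ends 14:05, and ends 17:00 after J7 starts 12:15 → overlap.
J6: starts 17:10 at or after J7 ends 14:05 → clear.
J5: starts 17:45 at or after J7 ends 14:05 → clear.
J7 overlaps J1, J4.

No — it overlaps J1, J4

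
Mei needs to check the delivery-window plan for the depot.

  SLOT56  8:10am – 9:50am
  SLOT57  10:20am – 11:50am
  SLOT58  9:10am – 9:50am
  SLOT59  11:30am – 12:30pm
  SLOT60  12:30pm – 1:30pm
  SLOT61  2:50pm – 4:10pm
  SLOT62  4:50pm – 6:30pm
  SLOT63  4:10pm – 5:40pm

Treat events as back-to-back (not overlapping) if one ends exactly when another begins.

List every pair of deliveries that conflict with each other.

SLOT56 & SLOT58, SLOT57 & SLOT59, SLOT62 & SLOT63

Sorted by start: SLOT56, SLOT58, SLOT57, SLOT59, SLOT60, SLOT61, SLOT63, SLOT62.
SLOT58 starts before SLOT56 ends → SLOT56 and SLOT58 overlap.
SLOT57 starts after SLOT56 ends; SLOT56 is clear from here.
SLOT57 starts after SLOT58 ends; SLOT58 is clear from here.
SLOT59 starts before SLOT57 ends → SLOT57 and SLOT59 overlap.
SLOT60 starts after SLOT57 ends; SLOT57 is clear from here.
SLOT60 starts exactly when SLOT59 ends (back-to-back, no overlap); SLOT59 is clear from here.
SLOT61 starts after SLOT60 ends; SLOT60 is clear from here.
SLOT63 starts exactly when SLOT61 ends (back-to-back, no overlap); SLOT61 is clear from here.
SLOT62 starts before SLOT63 ends → SLOT63 and SLOT62 overlap.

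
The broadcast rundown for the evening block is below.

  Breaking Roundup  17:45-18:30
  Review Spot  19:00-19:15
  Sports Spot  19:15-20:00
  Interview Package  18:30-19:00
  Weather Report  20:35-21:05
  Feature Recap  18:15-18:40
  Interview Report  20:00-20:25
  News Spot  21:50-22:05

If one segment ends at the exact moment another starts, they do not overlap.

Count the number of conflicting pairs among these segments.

2

Sorted by start: Breaking Roundup, Feature Recap, Interview Package, Review Spot, Sports Spot, Interview Report, Weather Report, News Spot.
Feature Recap starts before Breaking Roundup ends → Breaking Roundup and Feature Recap overlap.
Interview Package starts exactly when Breaking Roundup ends (back-to-back, no overlap); Breaking Roundup is clear from here.
Interview Package starts before Feature Recap ends → Feature Recap and Interview Package overlap.
Review Spot starts after Feature Recap ends; Feature Recap is clear from here.
Review Spot starts exactly when Interview Package ends (back-to-back, no overlap); Interview Package is clear from here.
Sports Spot starts exactly when Review Spot ends (back-to-back, no overlap); Review Spot is clear from here.
Interview Report starts exactly when Sports Spot ends (back-to-back, no overlap); Sports Spot is clear from here.
Weather Report starts after Interview Report ends; Interview Report is clear from here.
News Spot starts after Weather Report ends.
Overlapping pairs: Breaking Roundup & Feature Recap, Feature Recap & Interview Package — 2 in total.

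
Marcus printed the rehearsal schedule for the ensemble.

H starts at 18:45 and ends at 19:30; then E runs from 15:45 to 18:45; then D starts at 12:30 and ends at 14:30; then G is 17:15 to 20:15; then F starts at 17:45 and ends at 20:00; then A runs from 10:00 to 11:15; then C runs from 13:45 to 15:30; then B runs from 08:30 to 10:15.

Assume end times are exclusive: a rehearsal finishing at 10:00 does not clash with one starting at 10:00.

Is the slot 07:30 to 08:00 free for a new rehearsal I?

Yes — the slot is free

B: starts 08:30 at or after I ends 08:00 → clear.
A: starts 10:00 at or after I ends 08:00 → clear.
D: starts 12:30 at or after I ends 08:00 → clear.
C: starts 13:45 at or after I ends 08:00 → clear.
E: starts 15:45 at or after I ends 08:00 → clear.
G: starts 17:15 at or after I ends 08:00 → clear.
F: starts 17:45 at or after I ends 08:00 → clear.
H: starts 18:45 at or after I ends 08:00 → clear.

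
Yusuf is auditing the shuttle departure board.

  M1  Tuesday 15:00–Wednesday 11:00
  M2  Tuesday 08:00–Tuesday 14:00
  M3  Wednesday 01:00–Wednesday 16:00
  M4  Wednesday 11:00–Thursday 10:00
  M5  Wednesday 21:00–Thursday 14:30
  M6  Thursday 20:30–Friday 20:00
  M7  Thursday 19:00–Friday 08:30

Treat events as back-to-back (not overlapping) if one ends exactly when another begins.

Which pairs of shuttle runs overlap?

Sorted by start: M2, M1, M3, M4, M5, M7, M6.
M1 starts after M2 ends; M2 is clear from here.
M3 starts before M1 ends → M1 and M3 overlap.
M4 starts exactly when M1 ends (back-to-back, no overlap); M1 is clear from here.
M4 starts before M3 ends → M3 and M4 overlap.
M5 starts after M3 ends; M3 is clear from here.
M5 starts before M4 ends → M4 and M5 overlap.
M7 starts after M4 ends; M4 is clear from here.
M7 starts after M5 ends; M5 is clear from here.
M6 starts before M7 ends → M7 and M6 overlap.

M1 & M3, M3 & M4, M4 & M5, M6 & M7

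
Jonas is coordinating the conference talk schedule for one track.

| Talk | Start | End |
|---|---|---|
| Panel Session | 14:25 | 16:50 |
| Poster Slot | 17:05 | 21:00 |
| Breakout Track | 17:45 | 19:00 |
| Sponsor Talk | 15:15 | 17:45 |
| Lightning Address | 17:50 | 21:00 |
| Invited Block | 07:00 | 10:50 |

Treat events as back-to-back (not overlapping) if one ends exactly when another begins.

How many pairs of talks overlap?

5

Check each pair: they overlap iff neither finishes before the other starts.
Sorted by start: Invited Block, Panel Session, Sponsor Talk, Poster Slot, Breakout Track, Lightning Address.
Panel Session starts after Invited Block ends — done with Invited Block.
Sponsor Talk starts before Panel Session ends → Panel Session and Sponsor Talk overlap.
Poster Slot starts after Panel Session ends — done with Panel Session.
Poster Slot starts before Sponsor Talk ends → Sponsor Talk and Poster Slot overlap.
Breakout Track starts exactly when Sponsor Talk ends (back-to-back, no overlap) — done with Sponsor Talk.
Breakout Track starts before Poster Slot ends → Poster Slot and Breakout Track overlap.
Lightning Address starts before Poster Slot ends → Poster Slot and Lightning Address overlap.
Lightning Address starts before Breakout Track ends → Breakout Track and Lightning Address overlap.
Overlapping pairs: Breakout Track & Lightning Address, Breakout Track & Poster Slot, Lightning Address & Poster Slot, Panel Session & Sponsor Talk, Poster Slot & Sponsor Talk — 5 in total.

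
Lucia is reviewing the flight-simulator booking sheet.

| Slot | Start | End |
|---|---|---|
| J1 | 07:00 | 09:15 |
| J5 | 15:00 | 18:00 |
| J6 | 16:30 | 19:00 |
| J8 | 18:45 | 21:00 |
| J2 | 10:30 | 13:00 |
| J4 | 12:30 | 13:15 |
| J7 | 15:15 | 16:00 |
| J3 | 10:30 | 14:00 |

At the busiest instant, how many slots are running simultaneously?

Walk through starts and ends in time order (an end at T is processed before a start at T):
07:00 start J1 → 1
09:15 end J1 → 0
10:30 start J2 → 1
10:30 start J3 → 2
12:30 start J4 → 3
13:00 end J2 → 2
13:15 end J4 → 1
14:00 end J3 → 0
15:00 start J5 → 1
15:15 start J7 → 2
16:00 end J7 → 1
16:30 start J6 → 2
18:00 end J5 → 1
18:45 start J8 → 2
19:00 end J6 → 1
21:00 end J8 → 0
Peak is 3, at 12:30 (J2, J3, J4).

3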